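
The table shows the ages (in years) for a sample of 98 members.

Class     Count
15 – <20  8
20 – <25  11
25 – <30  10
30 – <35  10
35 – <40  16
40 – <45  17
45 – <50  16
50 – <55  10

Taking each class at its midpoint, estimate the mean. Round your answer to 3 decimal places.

Midpoints: 17.5, 22.5, 27.5, 32.5, 37.5, 42.5, 47.5, 52.5
Σfm = 8×17.5 + 11×22.5 + 10×27.5 + 10×32.5 + 16×37.5 + 17×42.5 + 16×47.5 + 10×52.5 = 3595
n = Σf = 98
Mean = 3595 / 98 = 36.6837

36.684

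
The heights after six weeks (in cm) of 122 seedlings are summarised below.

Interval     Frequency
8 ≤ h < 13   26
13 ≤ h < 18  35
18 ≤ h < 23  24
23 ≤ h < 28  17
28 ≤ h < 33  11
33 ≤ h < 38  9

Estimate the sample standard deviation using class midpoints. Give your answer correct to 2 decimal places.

7.57

Midpoints: 10.5, 15.5, 20.5, 25.5, 30.5, 35.5
n = 122, Σfm = 2396, mean = 19.6393
Σfm² = 53990.5
Σf(m − x̄)² = Σfm² − (Σfm)²/n = 53990.5 − 2396²/122 = 6934.6311
Sample variance = 6934.6311 / 121 = 57.3110
Standard deviation = √57.3110 = 7.5704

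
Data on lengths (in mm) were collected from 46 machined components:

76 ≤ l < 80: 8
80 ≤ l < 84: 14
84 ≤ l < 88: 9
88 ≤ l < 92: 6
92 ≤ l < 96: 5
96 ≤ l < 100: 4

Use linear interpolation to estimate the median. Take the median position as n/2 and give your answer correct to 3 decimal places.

Cumulative frequencies: 8, 22, 31, 37, 42, 46
n = 46; position = n/2 = 23.
This falls in the class 84 ≤ l < 88: L = 84, F = 22, f = 9, h = 4.
Median ≈ 84 + ((23 − 22) / 9) × 4 = 84.4444

84.444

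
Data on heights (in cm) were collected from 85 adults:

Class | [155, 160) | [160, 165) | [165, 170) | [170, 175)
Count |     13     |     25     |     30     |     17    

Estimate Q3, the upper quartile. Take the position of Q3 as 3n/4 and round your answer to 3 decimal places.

169.292

Cumulative frequencies: 13, 38, 68, 85
n = 85; position = 3n/4 = 63.75.
This falls in the class [165, 170): L = 165, F = 38, f = 30, h = 5.
Upper quartile ≈ 165 + ((63.75 − 38) / 30) × 5 = 169.2917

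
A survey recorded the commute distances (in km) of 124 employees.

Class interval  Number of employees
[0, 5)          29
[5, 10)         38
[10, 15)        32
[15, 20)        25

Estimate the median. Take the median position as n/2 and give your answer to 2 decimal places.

9.34

Cumulative frequencies: 29, 67, 99, 124
n = 124; position = n/2 = 62.
This falls in the class [5, 10): L = 5, F = 29, f = 38, h = 5.
Median ≈ 5 + ((62 − 29) / 38) × 5 = 9.3421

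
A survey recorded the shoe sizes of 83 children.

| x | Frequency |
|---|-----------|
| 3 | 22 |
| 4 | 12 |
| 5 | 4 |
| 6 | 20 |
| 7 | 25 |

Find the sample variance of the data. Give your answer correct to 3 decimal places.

2.654

Values: 3, 4, 5, 6, 7
n = 83, Σfx = 429, mean = 5.1687
Σfx² = 2435
Σf(x − x̄)² = Σfx² − (Σfx)²/n = 2435 − 429²/83 = 217.6386
Sample variance = 217.6386 / 82 = 2.6541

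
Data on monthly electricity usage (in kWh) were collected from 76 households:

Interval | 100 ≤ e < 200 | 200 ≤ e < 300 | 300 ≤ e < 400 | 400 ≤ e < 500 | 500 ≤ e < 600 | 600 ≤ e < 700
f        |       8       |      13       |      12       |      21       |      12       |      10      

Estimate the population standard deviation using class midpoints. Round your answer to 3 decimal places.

Midpoints: 150, 250, 350, 450, 550, 650
n = 76, Σfm = 31200, mean = 410.5263
Σfm² = 14570000
Σf(m − x̄)² = Σfm² − (Σfm)²/n = 14570000 − 31200²/76 = 1761578.9474
Population variance = 1761578.9474 / 76 = 23178.6704
Standard deviation = √23178.6704 = 152.2454

152.245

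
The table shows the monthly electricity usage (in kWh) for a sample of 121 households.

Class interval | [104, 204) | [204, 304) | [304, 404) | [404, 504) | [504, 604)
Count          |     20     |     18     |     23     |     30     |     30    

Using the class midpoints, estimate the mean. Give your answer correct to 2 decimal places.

380.45

Midpoints: 154, 254, 354, 454, 554
Σfm = 20×154 + 18×254 + 23×354 + 30×454 + 30×554 = 46034
n = Σf = 121
Mean = 46034 / 121 = 380.4463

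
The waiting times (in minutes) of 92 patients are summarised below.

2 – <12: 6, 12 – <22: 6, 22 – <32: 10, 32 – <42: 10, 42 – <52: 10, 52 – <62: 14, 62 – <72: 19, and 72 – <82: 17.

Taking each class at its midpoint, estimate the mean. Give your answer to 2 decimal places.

Midpoints: 7, 17, 27, 37, 47, 57, 67, 77
Σfm = 6×7 + 6×17 + 10×27 + 10×37 + 10×47 + 14×57 + 19×67 + 17×77 = 4634
n = Σf = 92
Mean = 4634 / 92 = 50.3696

50.37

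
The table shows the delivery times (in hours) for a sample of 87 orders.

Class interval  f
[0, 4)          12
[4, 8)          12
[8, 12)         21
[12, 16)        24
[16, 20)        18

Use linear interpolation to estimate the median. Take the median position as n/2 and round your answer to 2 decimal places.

11.71

Cumulative frequencies: 12, 24, 45, 69, 87
n = 87; position = n/2 = 43.5.
This falls in the class [8, 12): L = 8, F = 24, f = 21, h = 4.
Median ≈ 8 + ((43.5 − 24) / 21) × 4 = 11.7143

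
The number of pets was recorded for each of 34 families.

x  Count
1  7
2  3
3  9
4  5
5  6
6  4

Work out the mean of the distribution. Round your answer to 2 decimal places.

Values: 1, 2, 3, 4, 5, 6
Σfx = 7×1 + 3×2 + 9×3 + 5×4 + 6×5 + 4×6 = 114
n = Σf = 34
Mean = 114 / 34 = 3.3529

3.35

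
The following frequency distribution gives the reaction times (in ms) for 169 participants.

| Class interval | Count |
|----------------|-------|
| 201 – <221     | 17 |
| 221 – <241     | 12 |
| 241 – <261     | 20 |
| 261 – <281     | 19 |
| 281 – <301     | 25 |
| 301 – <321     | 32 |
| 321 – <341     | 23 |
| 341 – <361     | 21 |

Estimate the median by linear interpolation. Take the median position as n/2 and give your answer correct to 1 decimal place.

294.2

Cumulative frequencies: 17, 29, 49, 68, 93, 125, 148, 169
n = 169; position = n/2 = 84.5.
This falls in the class 281 – <301: L = 281, F = 68, f = 25, h = 20.
Median ≈ 281 + ((84.5 − 68) / 25) × 20 = 294.2000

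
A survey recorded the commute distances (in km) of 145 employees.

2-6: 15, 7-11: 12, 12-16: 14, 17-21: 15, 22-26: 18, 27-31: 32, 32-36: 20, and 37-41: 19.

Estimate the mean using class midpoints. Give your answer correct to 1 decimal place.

23.7

Midpoints: 4, 9, 14, 19, 24, 29, 34, 39
Σfm = 15×4 + 12×9 + 14×14 + 15×19 + 18×24 + 32×29 + 20×34 + 19×39 = 3430
n = Σf = 145
Mean = 3430 / 145 = 23.6552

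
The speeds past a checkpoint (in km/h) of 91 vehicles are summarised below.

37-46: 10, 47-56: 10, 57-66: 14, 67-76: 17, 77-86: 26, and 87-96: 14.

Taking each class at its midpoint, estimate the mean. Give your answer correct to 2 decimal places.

70.40

Midpoints: 41.5, 51.5, 61.5, 71.5, 81.5, 91.5
Σfm = 10×41.5 + 10×51.5 + 14×61.5 + 17×71.5 + 26×81.5 + 14×91.5 = 6406.5
n = Σf = 91
Mean = 6406.5 / 91 = 70.4011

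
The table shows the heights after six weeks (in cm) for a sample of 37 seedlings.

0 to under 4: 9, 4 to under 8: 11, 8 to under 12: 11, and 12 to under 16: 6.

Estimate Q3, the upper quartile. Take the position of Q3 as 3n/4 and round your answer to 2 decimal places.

10.82

Cumulative frequencies: 9, 20, 31, 37
n = 37; position = 3n/4 = 27.75.
This falls in the class 8 to under 12: L = 8, F = 20, f = 11, h = 4.
Upper quartile ≈ 8 + ((27.75 − 20) / 11) × 4 = 10.8182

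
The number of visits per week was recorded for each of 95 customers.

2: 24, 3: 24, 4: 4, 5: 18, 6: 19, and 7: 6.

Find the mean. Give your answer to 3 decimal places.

4.021

Values: 2, 3, 4, 5, 6, 7
Σfx = 24×2 + 24×3 + 4×4 + 18×5 + 19×6 + 6×7 = 382
n = Σf = 95
Mean = 382 / 95 = 4.0211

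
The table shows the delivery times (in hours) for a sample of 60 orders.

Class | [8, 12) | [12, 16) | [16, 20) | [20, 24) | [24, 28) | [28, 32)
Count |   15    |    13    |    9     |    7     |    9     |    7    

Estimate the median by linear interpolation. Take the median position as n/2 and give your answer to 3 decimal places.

16.889

Cumulative frequencies: 15, 28, 37, 44, 53, 60
n = 60; position = n/2 = 30.
This falls in the class [16, 20): L = 16, F = 28, f = 9, h = 4.
Median ≈ 16 + ((30 − 28) / 9) × 4 = 16.8889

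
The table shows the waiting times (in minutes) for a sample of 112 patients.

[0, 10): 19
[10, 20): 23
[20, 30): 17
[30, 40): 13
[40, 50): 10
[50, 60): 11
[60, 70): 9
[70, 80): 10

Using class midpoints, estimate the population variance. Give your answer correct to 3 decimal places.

Midpoints: 5, 15, 25, 35, 45, 55, 65, 75
n = 112, Σfm = 3710, mean = 33.1250
Σfm² = 180000
Σf(m − x̄)² = Σfm² − (Σfm)²/n = 180000 − 3710²/112 = 57106.2500
Population variance = 57106.2500 / 112 = 509.8772

509.877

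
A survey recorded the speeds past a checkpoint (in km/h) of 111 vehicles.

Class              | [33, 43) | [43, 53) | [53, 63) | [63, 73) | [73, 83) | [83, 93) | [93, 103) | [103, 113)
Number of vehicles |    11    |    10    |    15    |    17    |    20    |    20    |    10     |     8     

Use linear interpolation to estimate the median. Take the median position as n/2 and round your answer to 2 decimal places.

Cumulative frequencies: 11, 21, 36, 53, 73, 93, 103, 111
n = 111; position = n/2 = 55.5.
This falls in the class [73, 83): L = 73, F = 53, f = 20, h = 10.
Median ≈ 73 + ((55.5 − 53) / 20) × 10 = 74.2500

74.25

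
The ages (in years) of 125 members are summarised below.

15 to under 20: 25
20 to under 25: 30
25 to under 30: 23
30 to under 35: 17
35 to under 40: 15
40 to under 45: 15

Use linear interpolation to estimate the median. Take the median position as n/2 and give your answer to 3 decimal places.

26.630

Cumulative frequencies: 25, 55, 78, 95, 110, 125
n = 125; position = n/2 = 62.5.
This falls in the class 25 to under 30: L = 25, F = 55, f = 23, h = 5.
Median ≈ 25 + ((62.5 − 55) / 23) × 5 = 26.6304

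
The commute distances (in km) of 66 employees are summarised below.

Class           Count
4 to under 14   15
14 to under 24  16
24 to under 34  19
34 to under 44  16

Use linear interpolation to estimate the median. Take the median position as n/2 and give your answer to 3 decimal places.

Cumulative frequencies: 15, 31, 50, 66
n = 66; position = n/2 = 33.
This falls in the class 24 to under 34: L = 24, F = 31, f = 19, h = 10.
Median ≈ 24 + ((33 − 31) / 19) × 10 = 25.0526

25.053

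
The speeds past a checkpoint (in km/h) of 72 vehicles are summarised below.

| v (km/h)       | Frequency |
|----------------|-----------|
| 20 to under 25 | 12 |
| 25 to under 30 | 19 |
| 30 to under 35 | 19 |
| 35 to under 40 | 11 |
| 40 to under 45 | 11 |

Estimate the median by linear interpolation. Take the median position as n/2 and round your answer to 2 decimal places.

Cumulative frequencies: 12, 31, 50, 61, 72
n = 72; position = n/2 = 36.
This falls in the class 30 to under 35: L = 30, F = 31, f = 19, h = 5.
Median ≈ 30 + ((36 − 31) / 19) × 5 = 31.3158

31.32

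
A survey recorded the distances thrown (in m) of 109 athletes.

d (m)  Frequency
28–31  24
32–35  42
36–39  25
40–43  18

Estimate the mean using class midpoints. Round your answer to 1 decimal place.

34.9

Midpoints: 29.5, 33.5, 37.5, 41.5
Σfm = 24×29.5 + 42×33.5 + 25×37.5 + 18×41.5 = 3799.5
n = Σf = 109
Mean = 3799.5 / 109 = 34.8578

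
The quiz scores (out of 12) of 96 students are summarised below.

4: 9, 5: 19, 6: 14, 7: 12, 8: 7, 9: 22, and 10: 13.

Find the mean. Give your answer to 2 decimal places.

Values: 4, 5, 6, 7, 8, 9, 10
Σfx = 9×4 + 19×5 + 14×6 + 12×7 + 7×8 + 22×9 + 13×10 = 683
n = Σf = 96
Mean = 683 / 96 = 7.1146

7.11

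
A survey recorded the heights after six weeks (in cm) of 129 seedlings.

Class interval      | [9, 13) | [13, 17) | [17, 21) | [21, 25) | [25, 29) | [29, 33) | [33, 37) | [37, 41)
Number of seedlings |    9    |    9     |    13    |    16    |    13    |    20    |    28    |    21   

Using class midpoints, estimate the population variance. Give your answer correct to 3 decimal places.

75.044

Midpoints: 11, 15, 19, 23, 27, 31, 35, 39
n = 129, Σfm = 3619, mean = 28.0543
Σfm² = 111209
Σf(m − x̄)² = Σfm² − (Σfm)²/n = 111209 − 3619²/129 = 9680.6202
Population variance = 9680.6202 / 129 = 75.0436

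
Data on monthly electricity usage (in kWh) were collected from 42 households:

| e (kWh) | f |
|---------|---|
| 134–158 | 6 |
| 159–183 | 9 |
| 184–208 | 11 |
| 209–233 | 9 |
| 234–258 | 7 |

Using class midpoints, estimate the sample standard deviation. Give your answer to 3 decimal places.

Midpoints: 146, 171, 196, 221, 246
n = 42, Σfm = 8282, mean = 197.1905
Σfm² = 1676822
Σf(m − x̄)² = Σfm² − (Σfm)²/n = 1676822 − 8282²/42 = 43690.4762
Sample variance = 43690.4762 / 41 = 1065.6214
Standard deviation = √1065.6214 = 32.6439

32.644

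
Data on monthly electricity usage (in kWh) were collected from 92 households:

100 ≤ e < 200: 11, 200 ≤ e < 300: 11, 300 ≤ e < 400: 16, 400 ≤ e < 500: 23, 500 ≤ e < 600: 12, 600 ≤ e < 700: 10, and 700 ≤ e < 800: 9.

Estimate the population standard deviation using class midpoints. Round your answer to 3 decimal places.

177.677

Midpoints: 150, 250, 350, 450, 550, 650, 750
n = 92, Σfm = 40200, mean = 436.9565
Σfm² = 20470000
Σf(m − x̄)² = Σfm² − (Σfm)²/n = 20470000 − 40200²/92 = 2904347.8261
Population variance = 2904347.8261 / 92 = 31568.9981
Standard deviation = √31568.9981 = 177.6767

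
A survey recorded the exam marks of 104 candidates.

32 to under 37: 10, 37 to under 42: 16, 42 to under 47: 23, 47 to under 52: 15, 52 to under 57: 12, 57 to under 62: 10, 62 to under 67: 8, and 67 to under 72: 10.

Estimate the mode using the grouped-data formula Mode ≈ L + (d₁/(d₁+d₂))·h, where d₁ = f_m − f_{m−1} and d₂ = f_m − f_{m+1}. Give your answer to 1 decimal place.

44.3

Modal class: 42 to under 47 (highest frequency 23).
d₁ = 23 − 16 = 7, d₂ = 23 − 15 = 8
Mode ≈ 42 + (7/(7+8)) × 5 = 42 + 2.3333 = 44.3333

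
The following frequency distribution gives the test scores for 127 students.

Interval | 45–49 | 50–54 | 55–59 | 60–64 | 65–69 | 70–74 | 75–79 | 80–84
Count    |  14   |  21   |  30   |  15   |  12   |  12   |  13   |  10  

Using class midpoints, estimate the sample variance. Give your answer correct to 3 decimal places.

Midpoints: 47, 52, 57, 62, 67, 72, 77, 82
n = 127, Σfm = 7879, mean = 62.0394
Σfm² = 503233
Σf(m − x̄)² = Σfm² − (Σfm)²/n = 503233 − 7879²/127 = 14424.8031
Sample variance = 14424.8031 / 126 = 114.4826

114.483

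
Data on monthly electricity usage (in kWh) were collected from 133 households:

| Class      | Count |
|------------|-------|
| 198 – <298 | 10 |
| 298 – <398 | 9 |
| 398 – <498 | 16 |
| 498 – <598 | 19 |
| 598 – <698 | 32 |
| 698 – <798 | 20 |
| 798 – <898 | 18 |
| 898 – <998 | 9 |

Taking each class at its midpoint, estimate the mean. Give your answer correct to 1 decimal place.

621.7

Midpoints: 248, 348, 448, 548, 648, 748, 848, 948
Σfm = 10×248 + 9×348 + 16×448 + 19×548 + 32×648 + 20×748 + 18×848 + 9×948 = 82684
n = Σf = 133
Mean = 82684 / 133 = 621.6842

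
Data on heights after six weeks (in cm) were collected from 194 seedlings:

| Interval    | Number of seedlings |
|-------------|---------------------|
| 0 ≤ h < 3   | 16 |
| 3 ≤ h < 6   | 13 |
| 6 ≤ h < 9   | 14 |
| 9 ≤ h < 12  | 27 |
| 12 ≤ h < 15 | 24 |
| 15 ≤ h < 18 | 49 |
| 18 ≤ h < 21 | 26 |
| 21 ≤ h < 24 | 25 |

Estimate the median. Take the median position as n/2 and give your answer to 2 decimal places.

Cumulative frequencies: 16, 29, 43, 70, 94, 143, 169, 194
n = 194; position = n/2 = 97.
This falls in the class 15 ≤ h < 18: L = 15, F = 94, f = 49, h = 3.
Median ≈ 15 + ((97 − 94) / 49) × 3 = 15.1837

15.18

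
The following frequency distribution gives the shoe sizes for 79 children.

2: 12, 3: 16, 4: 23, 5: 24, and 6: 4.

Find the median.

Cumulative frequencies: 12, 28, 51, 75, 79
n = 79, so the median is the value in position (n+1)/2 = 40.
Position 40 falls at value 4.

4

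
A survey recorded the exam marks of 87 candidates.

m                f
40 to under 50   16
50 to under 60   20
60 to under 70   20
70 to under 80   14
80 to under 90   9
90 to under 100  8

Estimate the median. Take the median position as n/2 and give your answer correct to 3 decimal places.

63.750

Cumulative frequencies: 16, 36, 56, 70, 79, 87
n = 87; position = n/2 = 43.5.
This falls in the class 60 to under 70: L = 60, F = 36, f = 20, h = 10.
Median ≈ 60 + ((43.5 − 36) / 20) × 10 = 63.7500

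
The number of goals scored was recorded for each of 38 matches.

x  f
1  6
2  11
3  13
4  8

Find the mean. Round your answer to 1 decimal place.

Values: 1, 2, 3, 4
Σfx = 6×1 + 11×2 + 13×3 + 8×4 = 99
n = Σf = 38
Mean = 99 / 38 = 2.6053

2.6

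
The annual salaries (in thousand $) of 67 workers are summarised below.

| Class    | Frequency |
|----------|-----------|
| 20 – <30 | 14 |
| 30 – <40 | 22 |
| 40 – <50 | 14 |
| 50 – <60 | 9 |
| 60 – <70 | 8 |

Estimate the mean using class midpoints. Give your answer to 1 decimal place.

41.3

Midpoints: 25, 35, 45, 55, 65
Σfm = 14×25 + 22×35 + 14×45 + 9×55 + 8×65 = 2765
n = Σf = 67
Mean = 2765 / 67 = 41.2687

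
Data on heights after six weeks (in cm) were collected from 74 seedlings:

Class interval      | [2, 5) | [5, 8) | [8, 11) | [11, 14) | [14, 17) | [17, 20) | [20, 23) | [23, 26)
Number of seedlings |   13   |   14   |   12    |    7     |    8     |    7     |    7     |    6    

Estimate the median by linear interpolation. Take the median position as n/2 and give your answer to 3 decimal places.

Cumulative frequencies: 13, 27, 39, 46, 54, 61, 68, 74
n = 74; position = n/2 = 37.
This falls in the class [8, 11): L = 8, F = 27, f = 12, h = 3.
Median ≈ 8 + ((37 − 27) / 12) × 3 = 10.5000

10.500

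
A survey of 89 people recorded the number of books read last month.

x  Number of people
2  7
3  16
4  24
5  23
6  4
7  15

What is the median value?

Cumulative frequencies: 7, 23, 47, 70, 74, 89
n = 89, so the median is the value in position (n+1)/2 = 45.
Position 45 falls at value 4.

4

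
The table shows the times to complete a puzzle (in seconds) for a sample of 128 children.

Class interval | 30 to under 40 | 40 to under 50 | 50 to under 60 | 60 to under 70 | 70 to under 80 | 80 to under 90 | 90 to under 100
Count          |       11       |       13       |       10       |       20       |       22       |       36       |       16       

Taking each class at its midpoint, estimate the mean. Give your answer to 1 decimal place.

Midpoints: 35, 45, 55, 65, 75, 85, 95
Σfm = 11×35 + 13×45 + 10×55 + 20×65 + 22×75 + 36×85 + 16×95 = 9050
n = Σf = 128
Mean = 9050 / 128 = 70.7031

70.7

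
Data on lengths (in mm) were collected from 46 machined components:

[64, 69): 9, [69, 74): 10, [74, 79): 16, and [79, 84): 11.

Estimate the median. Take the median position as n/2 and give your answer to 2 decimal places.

Cumulative frequencies: 9, 19, 35, 46
n = 46; position = n/2 = 23.
This falls in the class [74, 79): L = 74, F = 19, f = 16, h = 5.
Median ≈ 74 + ((23 − 19) / 16) × 5 = 75.2500

75.25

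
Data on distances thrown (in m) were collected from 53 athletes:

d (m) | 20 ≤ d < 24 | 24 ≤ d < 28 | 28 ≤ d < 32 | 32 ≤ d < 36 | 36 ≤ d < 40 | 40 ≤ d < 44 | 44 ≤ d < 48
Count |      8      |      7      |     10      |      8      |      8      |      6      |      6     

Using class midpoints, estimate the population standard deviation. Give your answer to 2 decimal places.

Midpoints: 22, 26, 30, 34, 38, 42, 46
n = 53, Σfm = 1762, mean = 33.2453
Σfm² = 61684
Σf(m − x̄)² = Σfm² − (Σfm)²/n = 61684 − 1762²/53 = 3105.8113
Population variance = 3105.8113 / 53 = 58.6002
Standard deviation = √58.6002 = 7.6551

7.66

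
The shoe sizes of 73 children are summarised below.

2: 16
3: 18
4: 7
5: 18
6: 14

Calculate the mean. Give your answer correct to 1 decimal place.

3.9

Values: 2, 3, 4, 5, 6
Σfx = 16×2 + 18×3 + 7×4 + 18×5 + 14×6 = 288
n = Σf = 73
Mean = 288 / 73 = 3.9452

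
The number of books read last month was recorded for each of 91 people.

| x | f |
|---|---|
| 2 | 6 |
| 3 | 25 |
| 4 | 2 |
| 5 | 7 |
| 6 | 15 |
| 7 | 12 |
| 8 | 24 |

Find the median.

6

Cumulative frequencies: 6, 31, 33, 40, 55, 67, 91
n = 91, so the median is the value in position (n+1)/2 = 46.
Position 46 falls at value 6.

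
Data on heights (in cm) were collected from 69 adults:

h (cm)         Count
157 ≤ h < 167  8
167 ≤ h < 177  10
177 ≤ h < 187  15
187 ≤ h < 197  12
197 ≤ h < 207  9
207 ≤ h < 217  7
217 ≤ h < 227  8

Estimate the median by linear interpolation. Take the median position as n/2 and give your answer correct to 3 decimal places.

188.250

Cumulative frequencies: 8, 18, 33, 45, 54, 61, 69
n = 69; position = n/2 = 34.5.
This falls in the class 187 ≤ h < 197: L = 187, F = 33, f = 12, h = 10.
Median ≈ 187 + ((34.5 − 33) / 12) × 10 = 188.2500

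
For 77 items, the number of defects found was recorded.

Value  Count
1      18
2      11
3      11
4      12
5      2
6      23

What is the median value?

Cumulative frequencies: 18, 29, 40, 52, 54, 77
n = 77, so the median is the value in position (n+1)/2 = 39.
Position 39 falls at value 3.

3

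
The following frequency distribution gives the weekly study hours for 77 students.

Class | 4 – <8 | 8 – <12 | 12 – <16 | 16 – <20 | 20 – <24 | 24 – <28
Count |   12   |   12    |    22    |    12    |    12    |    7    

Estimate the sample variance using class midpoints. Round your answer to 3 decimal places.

Midpoints: 6, 10, 14, 18, 22, 26
n = 77, Σfm = 1162, mean = 15.0909
Σfm² = 20372
Σf(m − x̄)² = Σfm² − (Σfm)²/n = 20372 − 1162²/77 = 2836.3636
Sample variance = 2836.3636 / 76 = 37.3206

37.321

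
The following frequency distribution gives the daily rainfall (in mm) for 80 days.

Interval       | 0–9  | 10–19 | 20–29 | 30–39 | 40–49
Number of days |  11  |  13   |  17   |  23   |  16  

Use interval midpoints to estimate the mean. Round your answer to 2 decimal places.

27.00

Midpoints: 4.5, 14.5, 24.5, 34.5, 44.5
Σfm = 11×4.5 + 13×14.5 + 17×24.5 + 23×34.5 + 16×44.5 = 2160
n = Σf = 80
Mean = 2160 / 80 = 27.0000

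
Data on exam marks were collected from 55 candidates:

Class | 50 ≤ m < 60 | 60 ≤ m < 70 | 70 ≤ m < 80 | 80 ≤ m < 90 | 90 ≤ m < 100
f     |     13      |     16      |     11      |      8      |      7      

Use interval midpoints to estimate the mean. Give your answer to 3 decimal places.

Midpoints: 55, 65, 75, 85, 95
Σfm = 13×55 + 16×65 + 11×75 + 8×85 + 7×95 = 3925
n = Σf = 55
Mean = 3925 / 55 = 71.3636

71.364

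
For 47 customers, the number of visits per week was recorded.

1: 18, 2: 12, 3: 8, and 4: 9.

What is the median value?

2

Cumulative frequencies: 18, 30, 38, 47
n = 47, so the median is the value in position (n+1)/2 = 24.
Position 24 falls at value 2.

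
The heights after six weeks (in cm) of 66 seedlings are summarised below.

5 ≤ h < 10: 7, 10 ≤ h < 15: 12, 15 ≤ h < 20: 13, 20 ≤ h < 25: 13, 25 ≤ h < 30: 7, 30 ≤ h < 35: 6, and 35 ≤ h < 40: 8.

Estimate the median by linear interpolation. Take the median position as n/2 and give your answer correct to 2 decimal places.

20.38

Cumulative frequencies: 7, 19, 32, 45, 52, 58, 66
n = 66; position = n/2 = 33.
This falls in the class 20 ≤ h < 25: L = 20, F = 32, f = 13, h = 5.
Median ≈ 20 + ((33 − 32) / 13) × 5 = 20.3846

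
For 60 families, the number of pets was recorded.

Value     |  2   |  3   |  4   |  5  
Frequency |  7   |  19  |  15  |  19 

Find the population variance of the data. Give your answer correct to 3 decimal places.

Values: 2, 3, 4, 5
n = 60, Σfx = 226, mean = 3.7667
Σfx² = 914
Σf(x − x̄)² = Σfx² − (Σfx)²/n = 914 − 226²/60 = 62.7333
Population variance = 62.7333 / 60 = 1.0456

1.046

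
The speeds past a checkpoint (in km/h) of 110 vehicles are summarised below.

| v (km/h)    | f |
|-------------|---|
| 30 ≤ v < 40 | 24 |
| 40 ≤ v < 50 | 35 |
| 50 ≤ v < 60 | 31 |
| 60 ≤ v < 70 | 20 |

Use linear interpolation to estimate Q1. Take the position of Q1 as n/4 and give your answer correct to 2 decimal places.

Cumulative frequencies: 24, 59, 90, 110
n = 110; position = n/4 = 27.5.
This falls in the class 40 ≤ v < 50: L = 40, F = 24, f = 35, h = 10.
Lower quartile ≈ 40 + ((27.5 − 24) / 35) × 10 = 41.0000

41.00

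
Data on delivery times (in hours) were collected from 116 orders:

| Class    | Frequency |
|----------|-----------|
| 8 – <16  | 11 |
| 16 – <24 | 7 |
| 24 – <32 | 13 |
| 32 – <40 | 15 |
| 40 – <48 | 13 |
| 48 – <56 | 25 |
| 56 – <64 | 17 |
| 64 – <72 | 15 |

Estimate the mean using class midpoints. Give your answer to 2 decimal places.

43.86

Midpoints: 12, 20, 28, 36, 44, 52, 60, 68
Σfm = 11×12 + 7×20 + 13×28 + 15×36 + 13×44 + 25×52 + 17×60 + 15×68 = 5088
n = Σf = 116
Mean = 5088 / 116 = 43.8621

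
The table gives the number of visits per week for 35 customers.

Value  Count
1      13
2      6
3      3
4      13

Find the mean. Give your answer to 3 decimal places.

Values: 1, 2, 3, 4
Σfx = 13×1 + 6×2 + 3×3 + 13×4 = 86
n = Σf = 35
Mean = 86 / 35 = 2.4571

2.457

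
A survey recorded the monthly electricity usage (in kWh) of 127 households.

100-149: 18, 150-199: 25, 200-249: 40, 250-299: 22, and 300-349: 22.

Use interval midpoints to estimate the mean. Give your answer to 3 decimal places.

226.469

Midpoints: 124.5, 174.5, 224.5, 274.5, 324.5
Σfm = 18×124.5 + 25×174.5 + 40×224.5 + 22×274.5 + 22×324.5 = 28761.5
n = Σf = 127
Mean = 28761.5 / 127 = 226.4685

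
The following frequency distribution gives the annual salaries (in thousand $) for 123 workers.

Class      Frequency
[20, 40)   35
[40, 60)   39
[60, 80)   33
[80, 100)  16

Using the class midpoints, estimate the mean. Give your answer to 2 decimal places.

Midpoints: 30, 50, 70, 90
Σfm = 35×30 + 39×50 + 33×70 + 16×90 = 6750
n = Σf = 123
Mean = 6750 / 123 = 54.8780

54.88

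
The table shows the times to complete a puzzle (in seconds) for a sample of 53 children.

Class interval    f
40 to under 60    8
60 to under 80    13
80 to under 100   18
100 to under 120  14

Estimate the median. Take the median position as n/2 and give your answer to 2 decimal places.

Cumulative frequencies: 8, 21, 39, 53
n = 53; position = n/2 = 26.5.
This falls in the class 80 to under 100: L = 80, F = 21, f = 18, h = 20.
Median ≈ 80 + ((26.5 − 21) / 18) × 20 = 86.1111

86.11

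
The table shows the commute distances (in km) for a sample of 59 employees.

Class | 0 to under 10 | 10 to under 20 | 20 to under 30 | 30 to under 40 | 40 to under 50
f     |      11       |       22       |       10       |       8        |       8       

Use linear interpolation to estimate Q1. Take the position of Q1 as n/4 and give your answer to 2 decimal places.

11.70

Cumulative frequencies: 11, 33, 43, 51, 59
n = 59; position = n/4 = 14.75.
This falls in the class 10 to under 20: L = 10, F = 11, f = 22, h = 10.
Lower quartile ≈ 10 + ((14.75 − 11) / 22) × 10 = 11.7045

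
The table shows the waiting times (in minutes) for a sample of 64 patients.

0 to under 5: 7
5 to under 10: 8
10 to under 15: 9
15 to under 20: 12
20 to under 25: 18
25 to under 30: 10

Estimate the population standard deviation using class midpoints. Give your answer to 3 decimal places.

Midpoints: 2.5, 7.5, 12.5, 17.5, 22.5, 27.5
n = 64, Σfm = 1080, mean = 16.8750
Σfm² = 22250
Σf(m − x̄)² = Σfm² − (Σfm)²/n = 22250 − 1080²/64 = 4025.0000
Population variance = 4025.0000 / 64 = 62.8906
Standard deviation = √62.8906 = 7.9304

7.930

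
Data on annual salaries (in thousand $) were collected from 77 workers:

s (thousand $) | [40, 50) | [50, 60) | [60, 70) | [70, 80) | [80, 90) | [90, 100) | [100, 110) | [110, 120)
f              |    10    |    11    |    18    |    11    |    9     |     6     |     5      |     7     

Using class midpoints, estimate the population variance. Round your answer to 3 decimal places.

443.549

Midpoints: 45, 55, 65, 75, 85, 95, 105, 115
n = 77, Σfm = 5715, mean = 74.2208
Σfm² = 458325
Σf(m − x̄)² = Σfm² − (Σfm)²/n = 458325 − 5715²/77 = 34153.2468
Population variance = 34153.2468 / 77 = 443.5487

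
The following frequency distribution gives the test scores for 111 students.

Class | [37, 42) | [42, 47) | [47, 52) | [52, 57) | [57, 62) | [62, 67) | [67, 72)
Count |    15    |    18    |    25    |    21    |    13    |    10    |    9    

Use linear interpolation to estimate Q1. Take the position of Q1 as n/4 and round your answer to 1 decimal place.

45.5

Cumulative frequencies: 15, 33, 58, 79, 92, 102, 111
n = 111; position = n/4 = 27.75.
This falls in the class [42, 47): L = 42, F = 15, f = 18, h = 5.
Lower quartile ≈ 42 + ((27.75 − 15) / 18) × 5 = 45.5417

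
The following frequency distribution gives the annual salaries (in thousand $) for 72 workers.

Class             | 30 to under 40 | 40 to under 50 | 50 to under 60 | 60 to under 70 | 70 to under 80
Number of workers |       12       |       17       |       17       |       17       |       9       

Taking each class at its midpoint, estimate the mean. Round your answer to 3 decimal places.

Midpoints: 35, 45, 55, 65, 75
Σfm = 12×35 + 17×45 + 17×55 + 17×65 + 9×75 = 3900
n = Σf = 72
Mean = 3900 / 72 = 54.1667

54.167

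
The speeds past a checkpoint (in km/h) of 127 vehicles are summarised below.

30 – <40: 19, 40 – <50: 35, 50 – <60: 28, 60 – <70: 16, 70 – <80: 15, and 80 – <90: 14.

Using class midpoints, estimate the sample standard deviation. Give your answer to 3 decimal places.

Midpoints: 35, 45, 55, 65, 75, 85
n = 127, Σfm = 7135, mean = 56.1811
Σfm² = 431975
Σf(m − x̄)² = Σfm² − (Σfm)²/n = 431975 − 7135²/127 = 31122.8346
Sample variance = 31122.8346 / 126 = 247.0066
Standard deviation = √247.0066 = 15.7164

15.716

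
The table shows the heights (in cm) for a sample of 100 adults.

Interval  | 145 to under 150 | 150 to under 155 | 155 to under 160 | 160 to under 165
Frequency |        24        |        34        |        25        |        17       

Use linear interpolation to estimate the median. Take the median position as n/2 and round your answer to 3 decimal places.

Cumulative frequencies: 24, 58, 83, 100
n = 100; position = n/2 = 50.
This falls in the class 150 to under 155: L = 150, F = 24, f = 34, h = 5.
Median ≈ 150 + ((50 − 24) / 34) × 5 = 153.8235

153.824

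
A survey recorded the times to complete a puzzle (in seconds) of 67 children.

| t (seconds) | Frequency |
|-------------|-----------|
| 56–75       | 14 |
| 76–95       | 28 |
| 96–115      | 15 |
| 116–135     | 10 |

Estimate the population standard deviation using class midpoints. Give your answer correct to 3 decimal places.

Midpoints: 65.5, 85.5, 105.5, 125.5
n = 67, Σfm = 6148.5, mean = 91.7687
Σfm² = 589206.75
Σf(m − x̄)² = Σfm² − (Σfm)²/n = 589206.75 − 6148.5²/67 = 24967.1642
Population variance = 24967.1642 / 67 = 372.6442
Standard deviation = √372.6442 = 19.3040

19.304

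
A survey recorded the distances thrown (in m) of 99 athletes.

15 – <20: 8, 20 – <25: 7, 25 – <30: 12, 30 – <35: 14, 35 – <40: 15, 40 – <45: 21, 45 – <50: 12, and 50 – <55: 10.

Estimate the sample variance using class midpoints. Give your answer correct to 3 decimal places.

Midpoints: 17.5, 22.5, 27.5, 32.5, 37.5, 42.5, 47.5, 52.5
n = 99, Σfm = 3632.5, mean = 36.6919
Σfm² = 143518.75
Σf(m − x̄)² = Σfm² − (Σfm)²/n = 143518.75 − 3632.5²/99 = 10235.3535
Sample variance = 10235.3535 / 98 = 104.4424

104.442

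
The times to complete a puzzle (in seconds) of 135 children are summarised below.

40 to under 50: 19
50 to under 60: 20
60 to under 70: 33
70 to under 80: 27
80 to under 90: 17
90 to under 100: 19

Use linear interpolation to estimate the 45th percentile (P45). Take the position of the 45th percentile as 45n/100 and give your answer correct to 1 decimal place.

Cumulative frequencies: 19, 39, 72, 99, 116, 135
n = 135; position = 45n/100 = 60.75.
This falls in the class 60 to under 70: L = 60, F = 39, f = 33, h = 10.
45th percentile ≈ 60 + ((60.75 − 39) / 33) × 10 = 66.5909

66.6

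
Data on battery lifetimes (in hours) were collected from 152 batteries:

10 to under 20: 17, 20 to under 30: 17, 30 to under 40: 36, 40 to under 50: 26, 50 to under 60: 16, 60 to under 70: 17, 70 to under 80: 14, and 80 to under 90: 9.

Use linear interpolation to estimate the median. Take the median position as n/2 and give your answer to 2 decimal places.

42.31

Cumulative frequencies: 17, 34, 70, 96, 112, 129, 143, 152
n = 152; position = n/2 = 76.
This falls in the class 40 to under 50: L = 40, F = 70, f = 26, h = 10.
Median ≈ 40 + ((76 − 70) / 26) × 10 = 42.3077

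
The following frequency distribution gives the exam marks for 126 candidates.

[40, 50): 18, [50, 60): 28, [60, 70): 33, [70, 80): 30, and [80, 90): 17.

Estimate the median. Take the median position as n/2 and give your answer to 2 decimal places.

65.15

Cumulative frequencies: 18, 46, 79, 109, 126
n = 126; position = n/2 = 63.
This falls in the class [60, 70): L = 60, F = 46, f = 33, h = 10.
Median ≈ 60 + ((63 − 46) / 33) × 10 = 65.1515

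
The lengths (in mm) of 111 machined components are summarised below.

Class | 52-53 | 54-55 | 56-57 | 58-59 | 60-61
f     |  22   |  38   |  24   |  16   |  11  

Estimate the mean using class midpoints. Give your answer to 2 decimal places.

55.71

Midpoints: 52.5, 54.5, 56.5, 58.5, 60.5
Σfm = 22×52.5 + 38×54.5 + 24×56.5 + 16×58.5 + 11×60.5 = 6183.5
n = Σf = 111
Mean = 6183.5 / 111 = 55.7072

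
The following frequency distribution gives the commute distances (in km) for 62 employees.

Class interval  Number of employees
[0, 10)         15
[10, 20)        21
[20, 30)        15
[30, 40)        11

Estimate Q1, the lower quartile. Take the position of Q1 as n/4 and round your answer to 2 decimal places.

10.24

Cumulative frequencies: 15, 36, 51, 62
n = 62; position = n/4 = 15.5.
This falls in the class [10, 20): L = 10, F = 15, f = 21, h = 10.
Lower quartile ≈ 10 + ((15.5 − 15) / 21) × 10 = 10.2381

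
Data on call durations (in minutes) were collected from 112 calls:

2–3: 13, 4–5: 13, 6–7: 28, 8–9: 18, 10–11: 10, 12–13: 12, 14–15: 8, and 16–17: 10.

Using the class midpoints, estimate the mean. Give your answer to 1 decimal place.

Midpoints: 2.5, 4.5, 6.5, 8.5, 10.5, 12.5, 14.5, 16.5
Σfm = 13×2.5 + 13×4.5 + 28×6.5 + 18×8.5 + 10×10.5 + 12×12.5 + 8×14.5 + 10×16.5 = 962
n = Σf = 112
Mean = 962 / 112 = 8.5893

8.6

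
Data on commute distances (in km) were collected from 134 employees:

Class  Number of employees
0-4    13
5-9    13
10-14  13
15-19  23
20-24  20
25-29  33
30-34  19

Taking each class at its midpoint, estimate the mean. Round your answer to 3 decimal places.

19.425

Midpoints: 2, 7, 12, 17, 22, 27, 32
Σfm = 13×2 + 13×7 + 13×12 + 23×17 + 20×22 + 33×27 + 19×32 = 2603
n = Σf = 134
Mean = 2603 / 134 = 19.4254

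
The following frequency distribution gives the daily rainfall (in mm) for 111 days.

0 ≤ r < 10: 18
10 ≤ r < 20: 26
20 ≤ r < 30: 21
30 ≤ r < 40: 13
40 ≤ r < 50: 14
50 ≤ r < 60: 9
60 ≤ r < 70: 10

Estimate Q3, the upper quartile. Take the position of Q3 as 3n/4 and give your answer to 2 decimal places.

43.75

Cumulative frequencies: 18, 44, 65, 78, 92, 101, 111
n = 111; position = 3n/4 = 83.25.
This falls in the class 40 ≤ r < 50: L = 40, F = 78, f = 14, h = 10.
Upper quartile ≈ 40 + ((83.25 − 78) / 14) × 10 = 43.7500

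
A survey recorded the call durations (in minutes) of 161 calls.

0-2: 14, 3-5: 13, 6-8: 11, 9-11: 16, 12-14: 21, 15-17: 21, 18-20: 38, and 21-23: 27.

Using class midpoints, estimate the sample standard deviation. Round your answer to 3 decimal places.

6.727

Midpoints: 1, 4, 7, 10, 13, 16, 19, 22
n = 161, Σfm = 2228, mean = 13.8385
Σfm² = 38072
Σf(m − x̄)² = Σfm² − (Σfm)²/n = 38072 − 2228²/161 = 7239.8012
Sample variance = 7239.8012 / 160 = 45.2488
Standard deviation = √45.2488 = 6.7267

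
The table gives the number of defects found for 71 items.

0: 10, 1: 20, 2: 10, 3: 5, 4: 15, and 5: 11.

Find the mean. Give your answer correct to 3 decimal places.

Values: 0, 1, 2, 3, 4, 5
Σfx = 10×0 + 20×1 + 10×2 + 5×3 + 15×4 + 11×5 = 170
n = Σf = 71
Mean = 170 / 71 = 2.3944

2.394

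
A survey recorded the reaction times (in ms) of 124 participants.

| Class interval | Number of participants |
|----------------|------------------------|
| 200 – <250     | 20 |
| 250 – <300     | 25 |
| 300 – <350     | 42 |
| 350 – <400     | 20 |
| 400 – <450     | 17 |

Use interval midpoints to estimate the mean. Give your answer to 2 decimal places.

320.56

Midpoints: 225, 275, 325, 375, 425
Σfm = 20×225 + 25×275 + 42×325 + 20×375 + 17×425 = 39750
n = Σf = 124
Mean = 39750 / 124 = 320.5645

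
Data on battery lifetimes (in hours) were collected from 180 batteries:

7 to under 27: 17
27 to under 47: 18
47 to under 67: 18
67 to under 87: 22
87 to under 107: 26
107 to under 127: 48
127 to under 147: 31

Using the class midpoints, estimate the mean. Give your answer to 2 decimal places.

89.22

Midpoints: 17, 37, 57, 77, 97, 117, 137
Σfm = 17×17 + 18×37 + 18×57 + 22×77 + 26×97 + 48×117 + 31×137 = 16060
n = Σf = 180
Mean = 16060 / 180 = 89.2222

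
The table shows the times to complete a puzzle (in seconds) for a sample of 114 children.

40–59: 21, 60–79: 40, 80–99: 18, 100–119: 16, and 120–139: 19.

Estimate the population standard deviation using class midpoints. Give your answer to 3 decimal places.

27.088

Midpoints: 49.5, 69.5, 89.5, 109.5, 129.5
n = 114, Σfm = 9643, mean = 84.5877
Σfm² = 899328.5
Σf(m − x̄)² = Σfm² − (Σfm)²/n = 899328.5 − 9643²/114 = 83649.1228
Population variance = 83649.1228 / 114 = 733.7642
Standard deviation = √733.7642 = 27.0881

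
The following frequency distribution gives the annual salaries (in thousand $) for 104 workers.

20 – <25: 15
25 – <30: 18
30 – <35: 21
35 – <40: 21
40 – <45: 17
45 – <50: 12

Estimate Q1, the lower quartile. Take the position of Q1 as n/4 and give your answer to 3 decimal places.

28.056

Cumulative frequencies: 15, 33, 54, 75, 92, 104
n = 104; position = n/4 = 26.
This falls in the class 25 – <30: L = 25, F = 15, f = 18, h = 5.
Lower quartile ≈ 25 + ((26 − 15) / 18) × 5 = 28.0556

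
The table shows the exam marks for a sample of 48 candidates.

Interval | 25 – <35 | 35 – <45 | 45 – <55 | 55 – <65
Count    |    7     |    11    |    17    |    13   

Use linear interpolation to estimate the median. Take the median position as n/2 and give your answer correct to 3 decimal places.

Cumulative frequencies: 7, 18, 35, 48
n = 48; position = n/2 = 24.
This falls in the class 45 – <55: L = 45, F = 18, f = 17, h = 10.
Median ≈ 45 + ((24 − 18) / 17) × 10 = 48.5294

48.529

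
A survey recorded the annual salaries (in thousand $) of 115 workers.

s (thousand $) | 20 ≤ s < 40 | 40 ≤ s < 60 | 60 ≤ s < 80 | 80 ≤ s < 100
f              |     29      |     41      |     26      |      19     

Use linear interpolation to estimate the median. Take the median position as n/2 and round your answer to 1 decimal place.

53.9

Cumulative frequencies: 29, 70, 96, 115
n = 115; position = n/2 = 57.5.
This falls in the class 40 ≤ s < 60: L = 40, F = 29, f = 41, h = 20.
Median ≈ 40 + ((57.5 − 29) / 41) × 20 = 53.9024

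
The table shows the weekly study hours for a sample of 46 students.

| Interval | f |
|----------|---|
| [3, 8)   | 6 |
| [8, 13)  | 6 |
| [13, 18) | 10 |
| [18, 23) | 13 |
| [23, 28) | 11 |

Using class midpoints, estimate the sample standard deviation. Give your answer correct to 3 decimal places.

6.696

Midpoints: 5.5, 10.5, 15.5, 20.5, 25.5
n = 46, Σfm = 798, mean = 17.3478
Σfm² = 15861.5
Σf(m − x̄)² = Σfm² − (Σfm)²/n = 15861.5 − 798²/46 = 2017.9348
Sample variance = 2017.9348 / 45 = 44.8430
Standard deviation = √44.8430 = 6.6965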